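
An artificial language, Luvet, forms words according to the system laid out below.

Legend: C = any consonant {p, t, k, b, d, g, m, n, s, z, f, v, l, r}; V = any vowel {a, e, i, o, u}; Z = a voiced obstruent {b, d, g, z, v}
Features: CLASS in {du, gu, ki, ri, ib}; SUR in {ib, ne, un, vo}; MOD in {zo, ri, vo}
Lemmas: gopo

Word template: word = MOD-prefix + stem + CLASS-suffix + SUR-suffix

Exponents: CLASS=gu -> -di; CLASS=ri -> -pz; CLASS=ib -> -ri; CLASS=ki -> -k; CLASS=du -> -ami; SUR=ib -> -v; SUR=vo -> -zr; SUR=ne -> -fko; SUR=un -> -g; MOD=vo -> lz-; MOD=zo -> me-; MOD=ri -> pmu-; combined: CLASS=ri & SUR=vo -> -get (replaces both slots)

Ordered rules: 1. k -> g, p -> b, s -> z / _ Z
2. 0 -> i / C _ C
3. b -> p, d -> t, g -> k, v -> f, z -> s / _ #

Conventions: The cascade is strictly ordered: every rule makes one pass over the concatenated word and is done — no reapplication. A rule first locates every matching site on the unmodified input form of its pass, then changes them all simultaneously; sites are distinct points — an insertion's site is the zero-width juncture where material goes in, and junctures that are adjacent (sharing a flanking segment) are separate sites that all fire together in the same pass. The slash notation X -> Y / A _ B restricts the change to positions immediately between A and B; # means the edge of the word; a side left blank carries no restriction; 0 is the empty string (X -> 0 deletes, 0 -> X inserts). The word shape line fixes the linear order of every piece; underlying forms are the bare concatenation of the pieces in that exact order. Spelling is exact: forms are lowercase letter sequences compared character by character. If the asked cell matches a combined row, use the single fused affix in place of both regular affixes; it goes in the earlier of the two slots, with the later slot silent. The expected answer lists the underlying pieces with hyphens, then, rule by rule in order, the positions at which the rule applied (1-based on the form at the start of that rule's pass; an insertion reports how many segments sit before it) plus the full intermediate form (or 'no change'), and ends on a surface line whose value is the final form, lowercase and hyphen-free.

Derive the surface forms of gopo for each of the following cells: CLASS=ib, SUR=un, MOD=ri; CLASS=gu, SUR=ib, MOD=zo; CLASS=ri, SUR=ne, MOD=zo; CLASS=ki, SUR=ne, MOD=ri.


cell CLASS=ib, SUR=un, MOD=ri:
underlying: pmu-gopo-ri-g
1. k -> g, p -> b, s -> z / _ Z: no change
2. 0 -> i / C _ C: inserts after position(s) 1: pimugoporig
3. b -> p, d -> t, g -> k, v -> f, z -> s / _ #: fires at position(s) 11: pimugoporik
surface: pimugoporik

cell CLASS=gu, SUR=ib, MOD=zo:
underlying: me-gopo-di-v
1. k -> g, p -> b, s -> z / _ Z: no change
2. 0 -> i / C _ C: no change
3. b -> p, d -> t, g -> k, v -> f, z -> s / _ #: fires at position(s) 9: megopodif
surface: megopodif

cell CLASS=ri, SUR=ne, MOD=zo:
underlying: me-gopo-pz-fko
1. k -> g, p -> b, s -> z / _ Z: fires at position(s) 7: megopobzfko
2. 0 -> i / C _ C: inserts after position(s) 7, 8, 9: megopobizifiko
3. b -> p, d -> t, g -> k, v -> f, z -> s / _ #: no change
surface: megopobizifiko

cell CLASS=ki, SUR=ne, MOD=ri:
underlying: pmu-gopo-k-fko
1. k -> g, p -> b, s -> z / _ Z: no change
2. 0 -> i / C _ C: inserts after position(s) 1, 8, 9: pimugopokifiko
3. b -> p, d -> t, g -> k, v -> f, z -> s / _ #: no change
surface: pimugopokifiko


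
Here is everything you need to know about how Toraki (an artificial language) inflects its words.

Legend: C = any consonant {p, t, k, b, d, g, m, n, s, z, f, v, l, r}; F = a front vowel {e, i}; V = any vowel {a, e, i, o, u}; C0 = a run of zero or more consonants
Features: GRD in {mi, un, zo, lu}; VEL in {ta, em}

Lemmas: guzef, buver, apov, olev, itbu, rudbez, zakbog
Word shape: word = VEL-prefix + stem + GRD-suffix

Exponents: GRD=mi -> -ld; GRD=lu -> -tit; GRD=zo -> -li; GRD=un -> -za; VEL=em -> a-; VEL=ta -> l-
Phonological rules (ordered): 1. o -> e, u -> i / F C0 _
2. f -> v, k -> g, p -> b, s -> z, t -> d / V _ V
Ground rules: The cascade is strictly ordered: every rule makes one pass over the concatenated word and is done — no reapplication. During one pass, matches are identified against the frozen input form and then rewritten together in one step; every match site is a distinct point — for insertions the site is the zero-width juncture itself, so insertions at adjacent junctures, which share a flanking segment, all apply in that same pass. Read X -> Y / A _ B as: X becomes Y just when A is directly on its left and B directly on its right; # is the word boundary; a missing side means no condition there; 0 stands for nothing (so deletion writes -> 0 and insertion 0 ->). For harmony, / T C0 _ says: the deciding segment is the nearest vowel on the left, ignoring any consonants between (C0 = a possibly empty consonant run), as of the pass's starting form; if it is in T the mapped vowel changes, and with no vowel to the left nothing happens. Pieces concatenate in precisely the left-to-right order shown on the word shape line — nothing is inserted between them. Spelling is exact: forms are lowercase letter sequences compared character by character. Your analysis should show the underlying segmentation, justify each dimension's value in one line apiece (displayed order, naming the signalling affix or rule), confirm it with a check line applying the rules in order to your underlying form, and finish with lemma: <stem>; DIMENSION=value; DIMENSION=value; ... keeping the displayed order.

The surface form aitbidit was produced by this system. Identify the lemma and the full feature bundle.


underlying: a-itbu-tit
GRD=lu - signalled by the affix -tit
VEL=em - signalled by the affix a-
check: aitbutit -> aitbitit -> aitbidit
lemma: itbu; GRD=lu; VEL=em


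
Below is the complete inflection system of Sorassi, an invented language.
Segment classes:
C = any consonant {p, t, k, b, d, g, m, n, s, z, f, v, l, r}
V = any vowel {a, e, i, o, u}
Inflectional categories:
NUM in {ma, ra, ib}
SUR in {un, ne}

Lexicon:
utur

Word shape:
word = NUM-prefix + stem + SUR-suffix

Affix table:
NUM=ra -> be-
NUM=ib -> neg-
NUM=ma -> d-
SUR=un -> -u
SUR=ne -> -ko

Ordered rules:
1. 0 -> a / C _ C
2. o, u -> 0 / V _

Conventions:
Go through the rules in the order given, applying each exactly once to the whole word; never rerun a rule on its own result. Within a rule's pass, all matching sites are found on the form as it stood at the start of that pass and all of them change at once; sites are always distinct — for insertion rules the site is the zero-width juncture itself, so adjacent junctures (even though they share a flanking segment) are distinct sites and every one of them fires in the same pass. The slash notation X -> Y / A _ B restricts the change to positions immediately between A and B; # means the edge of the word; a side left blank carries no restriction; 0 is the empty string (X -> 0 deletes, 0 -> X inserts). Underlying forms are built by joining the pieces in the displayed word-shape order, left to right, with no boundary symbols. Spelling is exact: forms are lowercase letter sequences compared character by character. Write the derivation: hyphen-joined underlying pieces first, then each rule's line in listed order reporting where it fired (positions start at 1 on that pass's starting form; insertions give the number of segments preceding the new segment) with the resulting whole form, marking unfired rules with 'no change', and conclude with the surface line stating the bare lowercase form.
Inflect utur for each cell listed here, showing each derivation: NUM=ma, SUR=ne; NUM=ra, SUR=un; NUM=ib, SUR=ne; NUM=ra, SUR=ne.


cell NUM=ma, SUR=ne:
underlying: d-utur-ko
1. 0 -> a / C _ C: inserts after position(s) 5: duturako
2. o, u -> 0 / V _: no change
surface: duturako

cell NUM=ra, SUR=un:
underlying: be-utur-u
1. 0 -> a / C _ C: no change
2. o, u -> 0 / V _: fires at position(s) 3: beturu
surface: beturu

cell NUM=ib, SUR=ne:
underlying: neg-utur-ko
1. 0 -> a / C _ C: inserts after position(s) 7: neguturako
2. o, u -> 0 / V _: no change
surface: neguturako

cell NUM=ra, SUR=ne:
underlying: be-utur-ko
1. 0 -> a / C _ C: inserts after position(s) 6: beuturako
2. o, u -> 0 / V _: fires at position(s) 3: beturako
surface: beturako


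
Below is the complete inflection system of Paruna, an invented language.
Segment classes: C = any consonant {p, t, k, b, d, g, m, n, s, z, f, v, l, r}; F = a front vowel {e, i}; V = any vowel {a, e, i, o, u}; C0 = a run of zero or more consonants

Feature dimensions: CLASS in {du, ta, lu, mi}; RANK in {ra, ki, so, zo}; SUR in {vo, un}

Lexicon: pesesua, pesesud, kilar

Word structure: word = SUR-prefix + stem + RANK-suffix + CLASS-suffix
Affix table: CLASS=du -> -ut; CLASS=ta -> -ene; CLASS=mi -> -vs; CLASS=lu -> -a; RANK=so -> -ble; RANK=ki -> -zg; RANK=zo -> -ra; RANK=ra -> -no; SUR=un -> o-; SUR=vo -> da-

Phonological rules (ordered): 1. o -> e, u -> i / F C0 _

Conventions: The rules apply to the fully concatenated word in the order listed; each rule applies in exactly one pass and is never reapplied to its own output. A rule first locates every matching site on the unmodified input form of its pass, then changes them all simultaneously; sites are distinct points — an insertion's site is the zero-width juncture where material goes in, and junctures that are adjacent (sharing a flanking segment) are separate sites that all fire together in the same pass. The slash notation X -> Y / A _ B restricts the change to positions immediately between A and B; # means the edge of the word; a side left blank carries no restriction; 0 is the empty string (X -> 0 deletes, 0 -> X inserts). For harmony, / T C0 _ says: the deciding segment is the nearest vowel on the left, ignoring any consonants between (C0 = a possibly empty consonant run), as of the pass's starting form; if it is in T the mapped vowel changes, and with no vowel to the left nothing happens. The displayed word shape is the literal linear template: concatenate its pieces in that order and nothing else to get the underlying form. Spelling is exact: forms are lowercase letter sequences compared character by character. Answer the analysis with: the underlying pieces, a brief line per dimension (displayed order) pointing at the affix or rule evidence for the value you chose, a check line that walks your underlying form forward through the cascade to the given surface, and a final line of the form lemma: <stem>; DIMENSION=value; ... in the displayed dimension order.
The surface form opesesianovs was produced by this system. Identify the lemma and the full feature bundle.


underlying: o-pesesua-no-vs
CLASS=mi - signalled by the affix -vs
RANK=ra - signalled by the affix -no
SUR=un - signalled by the affix o-
check: opesesuanovs -> opesesianovs
lemma: pesesua; CLASS=mi; RANK=ra; SUR=un


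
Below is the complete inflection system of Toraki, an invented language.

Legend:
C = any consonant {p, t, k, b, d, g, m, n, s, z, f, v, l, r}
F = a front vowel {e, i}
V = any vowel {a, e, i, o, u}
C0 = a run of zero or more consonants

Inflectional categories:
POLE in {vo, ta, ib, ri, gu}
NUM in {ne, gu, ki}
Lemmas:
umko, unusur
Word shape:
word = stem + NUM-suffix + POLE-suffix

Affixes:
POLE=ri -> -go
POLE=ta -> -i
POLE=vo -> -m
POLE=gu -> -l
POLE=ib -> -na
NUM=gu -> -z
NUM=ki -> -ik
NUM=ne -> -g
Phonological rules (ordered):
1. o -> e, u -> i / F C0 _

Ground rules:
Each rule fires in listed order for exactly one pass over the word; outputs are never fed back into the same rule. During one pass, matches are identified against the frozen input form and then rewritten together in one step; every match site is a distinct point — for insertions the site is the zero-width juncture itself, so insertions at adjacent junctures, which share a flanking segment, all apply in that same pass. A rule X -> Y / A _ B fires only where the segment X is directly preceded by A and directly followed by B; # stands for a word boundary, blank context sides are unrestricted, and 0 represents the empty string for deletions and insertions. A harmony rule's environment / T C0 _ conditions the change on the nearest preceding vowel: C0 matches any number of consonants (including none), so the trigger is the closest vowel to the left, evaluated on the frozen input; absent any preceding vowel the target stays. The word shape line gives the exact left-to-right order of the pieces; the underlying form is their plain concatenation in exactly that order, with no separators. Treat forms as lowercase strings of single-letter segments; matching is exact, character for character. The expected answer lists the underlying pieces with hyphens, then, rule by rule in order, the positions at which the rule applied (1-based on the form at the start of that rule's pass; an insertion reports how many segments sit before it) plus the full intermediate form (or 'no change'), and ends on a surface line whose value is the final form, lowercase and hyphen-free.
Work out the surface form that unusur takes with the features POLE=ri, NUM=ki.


underlying: unusur-ik-go
1. o -> e, u -> i / F C0 _: fires at position(s) 10: unusurikge
surface: unusurikge


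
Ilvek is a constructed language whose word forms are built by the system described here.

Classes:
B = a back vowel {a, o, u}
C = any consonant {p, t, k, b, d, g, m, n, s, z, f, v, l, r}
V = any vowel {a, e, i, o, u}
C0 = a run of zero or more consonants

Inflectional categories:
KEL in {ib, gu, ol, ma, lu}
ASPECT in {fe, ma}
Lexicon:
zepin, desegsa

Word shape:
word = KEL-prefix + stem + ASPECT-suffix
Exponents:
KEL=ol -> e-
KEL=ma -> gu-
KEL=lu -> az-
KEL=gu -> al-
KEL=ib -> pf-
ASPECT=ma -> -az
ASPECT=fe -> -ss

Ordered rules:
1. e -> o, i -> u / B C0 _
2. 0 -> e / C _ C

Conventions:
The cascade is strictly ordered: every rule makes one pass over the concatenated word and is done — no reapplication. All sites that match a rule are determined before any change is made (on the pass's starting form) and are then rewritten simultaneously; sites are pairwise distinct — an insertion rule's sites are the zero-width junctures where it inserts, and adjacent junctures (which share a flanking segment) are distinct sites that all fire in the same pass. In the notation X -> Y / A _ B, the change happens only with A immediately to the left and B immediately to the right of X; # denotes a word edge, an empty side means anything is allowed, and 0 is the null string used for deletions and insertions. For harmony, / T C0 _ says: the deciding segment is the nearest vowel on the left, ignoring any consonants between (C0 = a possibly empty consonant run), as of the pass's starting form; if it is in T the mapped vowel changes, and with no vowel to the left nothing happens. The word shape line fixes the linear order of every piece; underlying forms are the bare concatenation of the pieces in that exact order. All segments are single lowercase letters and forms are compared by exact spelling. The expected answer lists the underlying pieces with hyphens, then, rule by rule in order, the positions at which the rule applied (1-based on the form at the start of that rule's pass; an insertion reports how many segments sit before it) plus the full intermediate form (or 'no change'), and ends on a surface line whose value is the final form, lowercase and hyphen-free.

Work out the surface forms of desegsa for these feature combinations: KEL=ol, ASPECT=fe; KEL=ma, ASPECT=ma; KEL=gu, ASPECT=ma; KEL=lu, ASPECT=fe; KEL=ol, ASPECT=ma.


cell KEL=ol, ASPECT=fe:
underlying: e-desegsa-ss
1. e -> o, i -> u / B C0 _: no change
2. 0 -> e / C _ C: inserts after position(s) 6, 9: edesegesases
surface: edesegesases

cell KEL=ma, ASPECT=ma:
underlying: gu-desegsa-az
1. e -> o, i -> u / B C0 _: fires at position(s) 4: gudosegsaaz
2. 0 -> e / C _ C: inserts after position(s) 7: gudosegesaaz
surface: gudosegesaaz

cell KEL=gu, ASPECT=ma:
underlying: al-desegsa-az
1. e -> o, i -> u / B C0 _: fires at position(s) 4: aldosegsaaz
2. 0 -> e / C _ C: inserts after position(s) 2, 7: aledosegesaaz
surface: aledosegesaaz

cell KEL=lu, ASPECT=fe:
underlying: az-desegsa-ss
1. e -> o, i -> u / B C0 _: fires at position(s) 4: azdosegsass
2. 0 -> e / C _ C: inserts after position(s) 2, 7, 10: azedosegesases
surface: azedosegesases

cell KEL=ol, ASPECT=ma:
underlying: e-desegsa-az
1. e -> o, i -> u / B C0 _: no change
2. 0 -> e / C _ C: inserts after position(s) 6: edesegesaaz
surface: edesegesaaz


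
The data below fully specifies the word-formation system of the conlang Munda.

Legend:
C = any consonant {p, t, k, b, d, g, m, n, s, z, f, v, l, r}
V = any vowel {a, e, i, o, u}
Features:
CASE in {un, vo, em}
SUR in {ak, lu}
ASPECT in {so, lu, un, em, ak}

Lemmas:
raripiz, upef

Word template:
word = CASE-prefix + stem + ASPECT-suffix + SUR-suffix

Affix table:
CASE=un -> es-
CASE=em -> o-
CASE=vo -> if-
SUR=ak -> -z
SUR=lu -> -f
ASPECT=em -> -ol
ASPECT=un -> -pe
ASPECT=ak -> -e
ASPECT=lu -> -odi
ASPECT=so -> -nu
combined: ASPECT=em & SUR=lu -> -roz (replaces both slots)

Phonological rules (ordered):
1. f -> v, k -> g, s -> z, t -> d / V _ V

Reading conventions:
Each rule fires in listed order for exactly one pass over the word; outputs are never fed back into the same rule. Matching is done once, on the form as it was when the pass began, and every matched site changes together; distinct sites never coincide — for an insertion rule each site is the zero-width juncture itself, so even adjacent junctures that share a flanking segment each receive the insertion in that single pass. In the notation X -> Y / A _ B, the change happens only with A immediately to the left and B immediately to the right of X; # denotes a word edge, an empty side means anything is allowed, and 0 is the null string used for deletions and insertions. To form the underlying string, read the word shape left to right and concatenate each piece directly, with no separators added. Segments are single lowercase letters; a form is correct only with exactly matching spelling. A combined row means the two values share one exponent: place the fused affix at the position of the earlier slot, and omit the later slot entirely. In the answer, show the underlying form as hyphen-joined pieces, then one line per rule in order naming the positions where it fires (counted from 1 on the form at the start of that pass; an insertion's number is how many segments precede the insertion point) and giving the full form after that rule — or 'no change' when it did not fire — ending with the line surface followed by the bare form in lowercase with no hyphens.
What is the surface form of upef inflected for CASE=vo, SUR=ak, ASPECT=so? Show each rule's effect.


underlying: if-upef-nu-z
1. f -> v, k -> g, s -> z, t -> d / V _ V: fires at position(s) 2: ivupefnuz
surface: ivupefnuz


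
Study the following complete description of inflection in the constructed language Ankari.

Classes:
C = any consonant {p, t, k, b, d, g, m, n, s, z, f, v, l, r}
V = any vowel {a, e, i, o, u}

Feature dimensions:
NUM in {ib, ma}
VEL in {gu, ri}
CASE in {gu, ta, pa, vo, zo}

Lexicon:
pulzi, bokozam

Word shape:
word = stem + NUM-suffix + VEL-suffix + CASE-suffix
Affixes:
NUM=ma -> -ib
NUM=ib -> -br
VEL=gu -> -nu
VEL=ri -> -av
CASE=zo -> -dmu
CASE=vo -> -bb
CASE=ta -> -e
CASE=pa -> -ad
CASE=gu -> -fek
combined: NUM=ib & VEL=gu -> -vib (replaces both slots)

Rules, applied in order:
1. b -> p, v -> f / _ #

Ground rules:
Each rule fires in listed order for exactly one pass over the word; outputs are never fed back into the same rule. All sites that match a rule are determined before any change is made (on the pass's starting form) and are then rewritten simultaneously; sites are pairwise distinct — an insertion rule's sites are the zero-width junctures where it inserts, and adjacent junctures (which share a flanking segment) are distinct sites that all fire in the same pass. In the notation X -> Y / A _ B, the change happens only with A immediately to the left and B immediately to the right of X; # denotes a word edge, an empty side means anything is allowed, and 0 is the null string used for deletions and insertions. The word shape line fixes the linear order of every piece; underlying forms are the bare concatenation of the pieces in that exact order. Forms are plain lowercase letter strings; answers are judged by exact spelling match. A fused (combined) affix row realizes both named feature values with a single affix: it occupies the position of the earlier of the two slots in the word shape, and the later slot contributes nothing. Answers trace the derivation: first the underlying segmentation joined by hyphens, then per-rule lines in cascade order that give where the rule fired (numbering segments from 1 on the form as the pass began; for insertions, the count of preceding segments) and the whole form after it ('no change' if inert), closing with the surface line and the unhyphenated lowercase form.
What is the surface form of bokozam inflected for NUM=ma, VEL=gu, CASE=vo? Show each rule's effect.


underlying: bokozam-ib-nu-bb
1. b -> p, v -> f / _ #: fires at position(s) 13: bokozamibnubp
surface: bokozamibnubp


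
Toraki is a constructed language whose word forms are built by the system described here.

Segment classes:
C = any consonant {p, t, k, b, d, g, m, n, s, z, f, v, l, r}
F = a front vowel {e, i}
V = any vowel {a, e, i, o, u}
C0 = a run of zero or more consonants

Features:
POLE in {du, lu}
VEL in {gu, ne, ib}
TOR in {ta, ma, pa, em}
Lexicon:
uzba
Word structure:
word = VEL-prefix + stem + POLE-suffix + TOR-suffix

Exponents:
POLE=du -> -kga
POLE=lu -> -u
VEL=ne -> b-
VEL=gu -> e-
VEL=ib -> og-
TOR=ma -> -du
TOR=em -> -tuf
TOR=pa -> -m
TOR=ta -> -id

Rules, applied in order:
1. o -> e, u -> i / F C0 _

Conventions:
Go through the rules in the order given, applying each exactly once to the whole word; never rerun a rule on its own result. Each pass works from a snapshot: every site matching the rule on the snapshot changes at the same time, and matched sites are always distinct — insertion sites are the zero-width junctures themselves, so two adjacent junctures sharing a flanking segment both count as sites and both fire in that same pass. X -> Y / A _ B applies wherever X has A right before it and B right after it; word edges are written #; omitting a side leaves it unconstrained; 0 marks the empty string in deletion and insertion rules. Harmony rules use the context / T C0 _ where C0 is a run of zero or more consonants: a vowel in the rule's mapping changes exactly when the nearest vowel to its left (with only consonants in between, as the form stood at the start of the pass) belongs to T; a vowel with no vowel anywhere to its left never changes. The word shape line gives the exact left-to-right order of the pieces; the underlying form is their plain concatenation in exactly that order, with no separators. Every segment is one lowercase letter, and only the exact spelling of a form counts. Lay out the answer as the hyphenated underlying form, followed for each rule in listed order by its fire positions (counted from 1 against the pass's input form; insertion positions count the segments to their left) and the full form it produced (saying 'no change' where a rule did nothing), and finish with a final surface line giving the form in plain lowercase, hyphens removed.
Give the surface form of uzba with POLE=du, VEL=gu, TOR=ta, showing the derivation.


underlying: e-uzba-kga-id
1. o -> e, u -> i / F C0 _: fires at position(s) 2: eizbakgaid
surface: eizbakgaid


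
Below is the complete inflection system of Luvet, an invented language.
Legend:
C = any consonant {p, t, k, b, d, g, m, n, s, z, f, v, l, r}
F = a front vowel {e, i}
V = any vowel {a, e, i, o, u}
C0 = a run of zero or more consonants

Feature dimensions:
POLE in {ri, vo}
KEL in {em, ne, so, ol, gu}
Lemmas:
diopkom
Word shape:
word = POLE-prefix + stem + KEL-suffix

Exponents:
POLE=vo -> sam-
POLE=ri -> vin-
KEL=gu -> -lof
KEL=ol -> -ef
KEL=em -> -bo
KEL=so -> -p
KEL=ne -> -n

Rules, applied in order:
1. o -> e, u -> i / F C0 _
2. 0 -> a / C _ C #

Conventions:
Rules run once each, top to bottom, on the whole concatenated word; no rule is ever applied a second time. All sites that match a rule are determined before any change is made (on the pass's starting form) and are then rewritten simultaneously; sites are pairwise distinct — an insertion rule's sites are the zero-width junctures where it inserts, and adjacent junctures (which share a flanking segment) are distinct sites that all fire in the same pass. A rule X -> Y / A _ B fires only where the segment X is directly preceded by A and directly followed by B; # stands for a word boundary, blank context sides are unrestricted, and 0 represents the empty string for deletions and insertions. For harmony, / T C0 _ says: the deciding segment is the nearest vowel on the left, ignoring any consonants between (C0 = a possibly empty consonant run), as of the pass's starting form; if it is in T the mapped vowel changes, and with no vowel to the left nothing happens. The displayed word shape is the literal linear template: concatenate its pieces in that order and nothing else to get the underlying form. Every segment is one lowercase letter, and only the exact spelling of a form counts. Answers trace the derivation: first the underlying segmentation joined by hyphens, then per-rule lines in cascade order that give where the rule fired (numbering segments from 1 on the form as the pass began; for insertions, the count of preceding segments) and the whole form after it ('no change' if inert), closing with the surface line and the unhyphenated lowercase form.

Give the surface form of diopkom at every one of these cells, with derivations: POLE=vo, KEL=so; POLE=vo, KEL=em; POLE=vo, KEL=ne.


cell POLE=vo, KEL=so:
underlying: sam-diopkom-p
1. o -> e, u -> i / F C0 _: fires at position(s) 6: samdiepkomp
2. 0 -> a / C _ C #: inserts after position(s) 10: samdiepkomap
surface: samdiepkomap

cell POLE=vo, KEL=em:
underlying: sam-diopkom-bo
1. o -> e, u -> i / F C0 _: fires at position(s) 6: samdiepkombo
2. 0 -> a / C _ C #: no change
surface: samdiepkombo

cell POLE=vo, KEL=ne:
underlying: sam-diopkom-n
1. o -> e, u -> i / F C0 _: fires at position(s) 6: samdiepkomn
2. 0 -> a / C _ C #: inserts after position(s) 10: samdiepkoman
surface: samdiepkoman


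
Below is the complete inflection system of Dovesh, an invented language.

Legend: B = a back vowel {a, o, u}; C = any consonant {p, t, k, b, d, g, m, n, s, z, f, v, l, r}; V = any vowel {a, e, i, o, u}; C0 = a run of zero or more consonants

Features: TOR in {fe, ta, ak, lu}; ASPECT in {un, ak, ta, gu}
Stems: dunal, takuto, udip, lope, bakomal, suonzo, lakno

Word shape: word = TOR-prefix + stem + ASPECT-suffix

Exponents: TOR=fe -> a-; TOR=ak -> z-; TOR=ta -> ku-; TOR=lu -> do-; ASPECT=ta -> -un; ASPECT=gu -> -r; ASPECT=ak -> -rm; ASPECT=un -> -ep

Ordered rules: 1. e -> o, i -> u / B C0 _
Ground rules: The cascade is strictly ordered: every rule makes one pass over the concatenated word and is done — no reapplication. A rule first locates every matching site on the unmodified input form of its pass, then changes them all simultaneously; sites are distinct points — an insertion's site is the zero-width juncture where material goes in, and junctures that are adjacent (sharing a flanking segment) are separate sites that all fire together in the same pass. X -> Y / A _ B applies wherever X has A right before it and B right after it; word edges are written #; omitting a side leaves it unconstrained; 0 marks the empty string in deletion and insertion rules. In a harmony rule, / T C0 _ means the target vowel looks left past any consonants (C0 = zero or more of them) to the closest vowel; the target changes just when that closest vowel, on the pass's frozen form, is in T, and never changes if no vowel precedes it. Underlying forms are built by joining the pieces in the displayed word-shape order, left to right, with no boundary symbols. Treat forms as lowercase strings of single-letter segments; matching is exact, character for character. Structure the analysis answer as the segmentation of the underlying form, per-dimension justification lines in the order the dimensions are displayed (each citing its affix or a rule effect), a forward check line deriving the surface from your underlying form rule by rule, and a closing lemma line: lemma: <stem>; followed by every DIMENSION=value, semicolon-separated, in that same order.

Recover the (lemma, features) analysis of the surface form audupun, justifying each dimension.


underlying: a-udip-un
TOR=fe - signalled by the affix a-
ASPECT=ta - signalled by the affix -un
check: audipun -> audupun
lemma: udip; TOR=fe; ASPECT=ta


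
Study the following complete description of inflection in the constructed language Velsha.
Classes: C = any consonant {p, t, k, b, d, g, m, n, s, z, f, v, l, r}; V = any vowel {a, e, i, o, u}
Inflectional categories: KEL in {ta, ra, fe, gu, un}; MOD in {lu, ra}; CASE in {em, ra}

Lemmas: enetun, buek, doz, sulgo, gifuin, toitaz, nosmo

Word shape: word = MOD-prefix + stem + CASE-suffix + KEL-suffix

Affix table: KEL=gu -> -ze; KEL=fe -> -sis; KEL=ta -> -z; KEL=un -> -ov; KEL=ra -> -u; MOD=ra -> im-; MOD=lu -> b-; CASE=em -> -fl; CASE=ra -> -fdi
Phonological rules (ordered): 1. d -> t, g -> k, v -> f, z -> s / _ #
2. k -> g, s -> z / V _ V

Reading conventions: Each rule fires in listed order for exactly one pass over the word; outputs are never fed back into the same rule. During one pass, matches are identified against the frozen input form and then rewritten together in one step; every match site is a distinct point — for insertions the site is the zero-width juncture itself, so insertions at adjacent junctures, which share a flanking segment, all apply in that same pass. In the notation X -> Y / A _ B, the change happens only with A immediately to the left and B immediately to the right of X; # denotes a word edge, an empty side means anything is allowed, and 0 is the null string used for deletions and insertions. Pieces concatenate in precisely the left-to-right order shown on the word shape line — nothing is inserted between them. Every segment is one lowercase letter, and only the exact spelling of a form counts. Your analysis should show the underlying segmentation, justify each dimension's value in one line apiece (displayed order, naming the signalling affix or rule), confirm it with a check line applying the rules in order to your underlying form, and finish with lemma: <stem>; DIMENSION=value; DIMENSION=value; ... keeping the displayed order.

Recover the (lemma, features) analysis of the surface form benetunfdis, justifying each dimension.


underlying: b-enetun-fdi-z
KEL=ta - signalled by the affix -z
MOD=lu - signalled by the affix b-
CASE=ra - signalled by the affix -fdi
check: benetunfdiz -> benetunfdis -> benetunfdis
lemma: enetun; KEL=ta; MOD=lu; CASE=ra


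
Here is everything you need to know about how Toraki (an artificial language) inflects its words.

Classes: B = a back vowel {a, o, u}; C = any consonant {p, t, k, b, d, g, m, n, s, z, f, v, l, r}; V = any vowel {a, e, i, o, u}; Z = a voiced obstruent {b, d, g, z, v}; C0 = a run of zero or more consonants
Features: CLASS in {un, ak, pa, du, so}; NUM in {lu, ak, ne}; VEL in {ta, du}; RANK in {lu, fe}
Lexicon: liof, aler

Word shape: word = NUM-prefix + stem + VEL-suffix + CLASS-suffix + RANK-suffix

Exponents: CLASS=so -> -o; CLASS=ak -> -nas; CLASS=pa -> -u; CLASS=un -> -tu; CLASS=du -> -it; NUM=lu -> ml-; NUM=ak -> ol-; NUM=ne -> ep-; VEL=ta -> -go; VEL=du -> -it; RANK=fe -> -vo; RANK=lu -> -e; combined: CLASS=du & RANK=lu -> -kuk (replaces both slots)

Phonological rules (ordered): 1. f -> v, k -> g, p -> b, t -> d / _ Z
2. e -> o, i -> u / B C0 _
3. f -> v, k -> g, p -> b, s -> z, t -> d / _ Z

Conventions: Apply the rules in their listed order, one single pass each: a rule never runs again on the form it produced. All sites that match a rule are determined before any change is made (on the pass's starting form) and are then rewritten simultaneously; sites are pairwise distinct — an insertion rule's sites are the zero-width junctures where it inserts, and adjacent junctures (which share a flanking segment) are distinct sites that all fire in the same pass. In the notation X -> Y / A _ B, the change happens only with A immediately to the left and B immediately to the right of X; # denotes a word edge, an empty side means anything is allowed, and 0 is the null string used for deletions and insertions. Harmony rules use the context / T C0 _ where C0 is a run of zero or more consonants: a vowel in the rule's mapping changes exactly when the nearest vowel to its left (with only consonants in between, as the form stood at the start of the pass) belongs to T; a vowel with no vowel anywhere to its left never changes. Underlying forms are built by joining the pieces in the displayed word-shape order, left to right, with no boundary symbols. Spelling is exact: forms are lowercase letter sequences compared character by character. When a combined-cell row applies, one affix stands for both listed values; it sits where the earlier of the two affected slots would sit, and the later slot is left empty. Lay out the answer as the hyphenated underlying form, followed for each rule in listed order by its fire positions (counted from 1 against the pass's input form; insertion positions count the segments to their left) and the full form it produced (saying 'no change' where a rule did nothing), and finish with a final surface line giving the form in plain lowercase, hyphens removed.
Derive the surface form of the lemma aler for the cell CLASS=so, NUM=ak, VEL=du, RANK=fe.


underlying: ol-aler-it-o-vo
1. f -> v, k -> g, p -> b, t -> d / _ Z: no change
2. e -> o, i -> u / B C0 _: fires at position(s) 5: olaloritovo
3. f -> v, k -> g, p -> b, s -> z, t -> d / _ Z: no change
surface: olaloritovo


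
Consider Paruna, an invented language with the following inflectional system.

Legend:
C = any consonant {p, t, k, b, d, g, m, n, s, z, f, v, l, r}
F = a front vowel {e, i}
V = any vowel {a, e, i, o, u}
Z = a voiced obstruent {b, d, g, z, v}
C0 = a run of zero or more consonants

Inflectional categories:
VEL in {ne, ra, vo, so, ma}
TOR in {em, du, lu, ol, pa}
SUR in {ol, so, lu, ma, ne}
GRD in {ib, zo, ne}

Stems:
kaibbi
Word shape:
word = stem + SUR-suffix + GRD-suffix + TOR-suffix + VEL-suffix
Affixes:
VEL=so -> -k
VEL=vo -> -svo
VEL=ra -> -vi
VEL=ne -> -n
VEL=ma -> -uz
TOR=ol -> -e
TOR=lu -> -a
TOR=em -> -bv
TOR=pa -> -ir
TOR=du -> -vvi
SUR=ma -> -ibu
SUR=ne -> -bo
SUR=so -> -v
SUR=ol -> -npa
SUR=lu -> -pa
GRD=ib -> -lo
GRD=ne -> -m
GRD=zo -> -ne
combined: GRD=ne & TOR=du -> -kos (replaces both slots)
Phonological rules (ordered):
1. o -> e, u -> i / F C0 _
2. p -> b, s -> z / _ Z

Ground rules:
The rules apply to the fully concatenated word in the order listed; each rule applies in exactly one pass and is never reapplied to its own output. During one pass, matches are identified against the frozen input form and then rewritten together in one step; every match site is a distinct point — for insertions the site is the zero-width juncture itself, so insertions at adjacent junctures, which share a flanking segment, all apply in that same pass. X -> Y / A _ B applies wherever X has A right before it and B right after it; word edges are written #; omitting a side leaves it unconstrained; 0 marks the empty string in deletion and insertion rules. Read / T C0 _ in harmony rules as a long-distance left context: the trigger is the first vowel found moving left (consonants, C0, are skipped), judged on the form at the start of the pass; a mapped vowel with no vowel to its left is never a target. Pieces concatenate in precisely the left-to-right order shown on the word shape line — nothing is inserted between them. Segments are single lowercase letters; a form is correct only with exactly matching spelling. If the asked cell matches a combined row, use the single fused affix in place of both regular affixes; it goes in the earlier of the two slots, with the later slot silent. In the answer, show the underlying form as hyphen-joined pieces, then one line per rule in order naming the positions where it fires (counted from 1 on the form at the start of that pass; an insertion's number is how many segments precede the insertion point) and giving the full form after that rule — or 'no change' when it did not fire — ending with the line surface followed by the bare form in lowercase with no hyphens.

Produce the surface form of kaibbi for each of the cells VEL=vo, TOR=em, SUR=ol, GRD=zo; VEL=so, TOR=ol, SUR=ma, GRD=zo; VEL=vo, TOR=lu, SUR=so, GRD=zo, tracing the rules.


cell VEL=vo, TOR=em, SUR=ol, GRD=zo:
underlying: kaibbi-npa-ne-bv-svo
1. o -> e, u -> i / F C0 _: fires at position(s) 16: kaibbinpanebvsve
2. p -> b, s -> z / _ Z: fires at position(s) 14: kaibbinpanebvzve
surface: kaibbinpanebvzve

cell VEL=so, TOR=ol, SUR=ma, GRD=zo:
underlying: kaibbi-ibu-ne-e-k
1. o -> e, u -> i / F C0 _: fires at position(s) 9: kaibbiibineek
2. p -> b, s -> z / _ Z: no change
surface: kaibbiibineek

cell VEL=vo, TOR=lu, SUR=so, GRD=zo:
underlying: kaibbi-v-ne-a-svo
1. o -> e, u -> i / F C0 _: no change
2. p -> b, s -> z / _ Z: fires at position(s) 11: kaibbivneazvo
surface: kaibbivneazvo


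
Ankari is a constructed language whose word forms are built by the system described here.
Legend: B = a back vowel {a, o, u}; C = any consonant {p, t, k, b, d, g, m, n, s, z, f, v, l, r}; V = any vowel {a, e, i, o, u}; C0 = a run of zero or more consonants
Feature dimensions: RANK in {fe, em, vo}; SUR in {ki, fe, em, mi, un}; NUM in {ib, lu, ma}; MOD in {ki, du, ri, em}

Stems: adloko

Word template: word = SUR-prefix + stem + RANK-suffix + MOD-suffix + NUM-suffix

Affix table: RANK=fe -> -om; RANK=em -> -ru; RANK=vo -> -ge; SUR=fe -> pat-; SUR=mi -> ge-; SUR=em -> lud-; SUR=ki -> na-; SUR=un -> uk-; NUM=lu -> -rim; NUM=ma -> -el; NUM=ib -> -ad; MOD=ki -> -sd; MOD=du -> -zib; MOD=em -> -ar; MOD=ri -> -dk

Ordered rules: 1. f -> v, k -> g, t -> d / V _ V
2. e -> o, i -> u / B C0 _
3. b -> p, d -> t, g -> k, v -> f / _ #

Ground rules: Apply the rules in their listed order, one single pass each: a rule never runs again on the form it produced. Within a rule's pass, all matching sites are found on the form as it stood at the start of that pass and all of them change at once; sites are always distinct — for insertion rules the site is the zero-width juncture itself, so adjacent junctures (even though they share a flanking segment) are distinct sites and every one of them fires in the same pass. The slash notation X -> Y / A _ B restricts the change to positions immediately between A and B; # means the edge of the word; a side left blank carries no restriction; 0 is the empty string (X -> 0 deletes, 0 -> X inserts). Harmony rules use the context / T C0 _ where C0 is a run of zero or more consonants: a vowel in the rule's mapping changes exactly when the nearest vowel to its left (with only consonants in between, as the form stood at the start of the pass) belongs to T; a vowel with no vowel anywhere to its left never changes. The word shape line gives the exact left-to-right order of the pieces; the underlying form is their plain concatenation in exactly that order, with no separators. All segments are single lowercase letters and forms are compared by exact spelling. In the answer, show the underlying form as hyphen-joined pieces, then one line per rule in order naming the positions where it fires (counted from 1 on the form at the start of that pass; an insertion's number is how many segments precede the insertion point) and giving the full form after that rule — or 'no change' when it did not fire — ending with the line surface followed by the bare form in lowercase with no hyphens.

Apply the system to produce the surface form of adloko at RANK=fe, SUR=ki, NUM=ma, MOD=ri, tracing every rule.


underlying: na-adloko-om-dk-el
1. f -> v, k -> g, t -> d / V _ V: fires at position(s) 7: naadlogoomdkel
2. e -> o, i -> u / B C0 _: fires at position(s) 13: naadlogoomdkol
3. b -> p, d -> t, g -> k, v -> f / _ #: no change
surface: naadlogoomdkol


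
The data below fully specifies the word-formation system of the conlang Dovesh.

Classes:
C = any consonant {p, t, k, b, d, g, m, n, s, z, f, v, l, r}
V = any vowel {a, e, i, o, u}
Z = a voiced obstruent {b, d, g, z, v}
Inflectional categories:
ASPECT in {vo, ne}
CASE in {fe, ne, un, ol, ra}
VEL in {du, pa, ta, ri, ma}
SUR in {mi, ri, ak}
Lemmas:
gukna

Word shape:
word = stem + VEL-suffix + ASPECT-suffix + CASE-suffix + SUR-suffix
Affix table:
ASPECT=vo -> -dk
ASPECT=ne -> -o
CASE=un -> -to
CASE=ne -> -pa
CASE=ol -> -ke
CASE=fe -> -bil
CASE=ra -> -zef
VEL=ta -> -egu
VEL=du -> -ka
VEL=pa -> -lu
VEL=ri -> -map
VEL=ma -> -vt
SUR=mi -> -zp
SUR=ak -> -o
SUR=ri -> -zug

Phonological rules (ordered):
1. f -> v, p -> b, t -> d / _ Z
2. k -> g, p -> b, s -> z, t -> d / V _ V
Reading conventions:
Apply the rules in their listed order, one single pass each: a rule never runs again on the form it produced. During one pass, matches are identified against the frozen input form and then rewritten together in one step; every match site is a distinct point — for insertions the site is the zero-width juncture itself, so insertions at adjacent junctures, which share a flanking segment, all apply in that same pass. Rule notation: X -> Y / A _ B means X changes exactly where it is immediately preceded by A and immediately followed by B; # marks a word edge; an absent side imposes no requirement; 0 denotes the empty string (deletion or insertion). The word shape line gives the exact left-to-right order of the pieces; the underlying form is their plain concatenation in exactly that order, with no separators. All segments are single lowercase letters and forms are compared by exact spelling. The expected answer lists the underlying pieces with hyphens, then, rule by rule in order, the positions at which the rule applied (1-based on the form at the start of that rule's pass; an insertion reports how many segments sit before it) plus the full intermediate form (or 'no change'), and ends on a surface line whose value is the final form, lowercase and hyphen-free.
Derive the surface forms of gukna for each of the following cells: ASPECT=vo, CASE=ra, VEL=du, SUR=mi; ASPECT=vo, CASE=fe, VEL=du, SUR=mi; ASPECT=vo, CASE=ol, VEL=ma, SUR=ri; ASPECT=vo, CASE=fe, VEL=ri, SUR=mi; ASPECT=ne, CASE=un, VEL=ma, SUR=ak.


cell ASPECT=vo, CASE=ra, VEL=du, SUR=mi:
underlying: gukna-ka-dk-zef-zp
1. f -> v, p -> b, t -> d / _ Z: fires at position(s) 12: guknakadkzevzp
2. k -> g, p -> b, s -> z, t -> d / V _ V: fires at position(s) 6: guknagadkzevzp
surface: guknagadkzevzp

cell ASPECT=vo, CASE=fe, VEL=du, SUR=mi:
underlying: gukna-ka-dk-bil-zp
1. f -> v, p -> b, t -> d / _ Z: no change
2. k -> g, p -> b, s -> z, t -> d / V _ V: fires at position(s) 6: guknagadkbilzp
surface: guknagadkbilzp

cell ASPECT=vo, CASE=ol, VEL=ma, SUR=ri:
underlying: gukna-vt-dk-ke-zug
1. f -> v, p -> b, t -> d / _ Z: fires at position(s) 7: guknavddkkezug
2. k -> g, p -> b, s -> z, t -> d / V _ V: no change
surface: guknavddkkezug

cell ASPECT=vo, CASE=fe, VEL=ri, SUR=mi:
underlying: gukna-map-dk-bil-zp
1. f -> v, p -> b, t -> d / _ Z: fires at position(s) 8: guknamabdkbilzp
2. k -> g, p -> b, s -> z, t -> d / V _ V: no change
surface: guknamabdkbilzp

cell ASPECT=ne, CASE=un, VEL=ma, SUR=ak:
underlying: gukna-vt-o-to-o
1. f -> v, p -> b, t -> d / _ Z: no change
2. k -> g, p -> b, s -> z, t -> d / V _ V: fires at position(s) 9: guknavtodoo
surface: guknavtodoo
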